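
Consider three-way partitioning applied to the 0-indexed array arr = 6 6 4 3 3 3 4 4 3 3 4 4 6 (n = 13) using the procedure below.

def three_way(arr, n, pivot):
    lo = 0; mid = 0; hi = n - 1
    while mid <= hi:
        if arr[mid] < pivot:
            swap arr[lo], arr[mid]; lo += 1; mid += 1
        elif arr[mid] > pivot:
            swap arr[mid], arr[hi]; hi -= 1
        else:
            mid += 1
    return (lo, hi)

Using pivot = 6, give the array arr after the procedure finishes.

4 3 3 3 4 4 3 3 4 4 6 6 6

lo=0 mid=0 hi=12
6=6: mid=1
6=6: mid=2
4<6: swap(0,2), lo=1 mid=3 ⇒ 4 6 6 3 3 3 4 4 3 3 4 4 6
3<6: swap(1,3), lo=2 mid=4 ⇒ 4 3 6 6 3 3 4 4 3 3 4 4 6
3<6: swap(2,4), lo=3 mid=5 ⇒ 4 3 3 6 6 3 4 4 3 3 4 4 6
3<6: swap(3,5), lo=4 mid=6 ⇒ 4 3 3 3 6 6 4 4 3 3 4 4 6
4<6: swap(4,6), lo=5 mid=7 ⇒ 4 3 3 3 4 6 6 4 3 3 4 4 6
4<6: swap(5,7), lo=6 mid=8 ⇒ 4 3 3 3 4 4 6 6 3 3 4 4 6
3<6: swap(6,8), lo=7 mid=9 ⇒ 4 3 3 3 4 4 3 6 6 3 4 4 6
3<6: swap(7,9), lo=8 mid=10 ⇒ 4 3 3 3 4 4 3 3 6 6 4 4 6
4<6: swap(8,10), lo=9 mid=11 ⇒ 4 3 3 3 4 4 3 3 4 6 6 4 6
4<6: swap(9,11), lo=10 mid=12 ⇒ 4 3 3 3 4 4 3 3 4 4 6 6 6
6=6: mid=13
done. lo=10 hi=12; arr=4 3 3 3 4 4 3 3 4 4 6 6 6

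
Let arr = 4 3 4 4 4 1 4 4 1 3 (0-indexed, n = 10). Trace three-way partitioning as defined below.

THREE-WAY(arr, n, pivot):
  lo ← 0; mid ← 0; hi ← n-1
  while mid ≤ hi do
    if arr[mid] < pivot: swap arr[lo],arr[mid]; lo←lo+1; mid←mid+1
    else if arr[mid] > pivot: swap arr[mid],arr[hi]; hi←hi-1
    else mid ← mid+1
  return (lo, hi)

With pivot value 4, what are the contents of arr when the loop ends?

3 1 1 3 4 4 4 4 4 4

lo=0 mid=0 hi=9
4=4: mid=1
3<4: swap(0,1), lo=1 mid=2 ⇒ 3 4 4 4 4 1 4 4 1 3
4=4: mid=3
4=4: mid=4
4=4: mid=5
1<4: swap(1,5), lo=2 mid=6 ⇒ 3 1 4 4 4 4 4 4 1 3
4=4: mid=7
4=4: mid=8
1<4: swap(2,8), lo=3 mid=9 ⇒ 3 1 1 4 4 4 4 4 4 3
3<4: swap(3,9), lo=4 mid=10 ⇒ 3 1 1 3 4 4 4 4 4 4
done. lo=4 hi=9; arr=3 1 1 3 4 4 4 4 4 4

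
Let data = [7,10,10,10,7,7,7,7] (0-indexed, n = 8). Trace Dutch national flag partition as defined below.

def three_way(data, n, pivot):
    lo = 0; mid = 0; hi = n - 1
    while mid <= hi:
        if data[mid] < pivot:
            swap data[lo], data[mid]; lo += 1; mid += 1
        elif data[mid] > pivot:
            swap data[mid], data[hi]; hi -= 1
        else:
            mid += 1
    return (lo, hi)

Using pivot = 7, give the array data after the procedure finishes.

[7,7,7,7,7,10,10,10]

pivot = 7; lo=0, mid=0, hi=7
data[mid]=7=7: mid=1
data[mid]=10>7: swap data[1],data[7]; hi=6 → [7,7,10,10,7,7,7,10]
data[mid]=7=7: mid=2
data[mid]=10>7: swap data[2],data[6]; hi=5 → [7,7,7,10,7,7,10,10]
data[mid]=7=7: mid=3
data[mid]=10>7: swap data[3],data[5]; hi=4 → [7,7,7,7,7,10,10,10]
data[mid]=7=7: mid=4
data[mid]=7=7: mid=5
end: lo=0, hi=4; data = [7,7,7,7,7,10,10,10]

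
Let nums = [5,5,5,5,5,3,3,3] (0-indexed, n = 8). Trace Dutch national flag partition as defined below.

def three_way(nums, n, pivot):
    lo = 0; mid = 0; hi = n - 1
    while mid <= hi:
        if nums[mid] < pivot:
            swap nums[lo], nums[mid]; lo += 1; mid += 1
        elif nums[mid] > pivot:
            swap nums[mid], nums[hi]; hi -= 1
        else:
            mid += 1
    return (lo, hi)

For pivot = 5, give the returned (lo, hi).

(3, 7)

lo=0 mid=0 hi=7
5=5: mid=1
5=5: mid=2
5=5: mid=3
5=5: mid=4
5=5: mid=5
3<5: swap(0,5), lo=1 mid=6 ⇒ [3,5,5,5,5,5,3,3]
3<5: swap(1,6), lo=2 mid=7 ⇒ [3,3,5,5,5,5,5,3]
3<5: swap(2,7), lo=3 mid=8 ⇒ [3,3,3,5,5,5,5,5]
done. lo=3 hi=7; nums=[3,3,3,5,5,5,5,5]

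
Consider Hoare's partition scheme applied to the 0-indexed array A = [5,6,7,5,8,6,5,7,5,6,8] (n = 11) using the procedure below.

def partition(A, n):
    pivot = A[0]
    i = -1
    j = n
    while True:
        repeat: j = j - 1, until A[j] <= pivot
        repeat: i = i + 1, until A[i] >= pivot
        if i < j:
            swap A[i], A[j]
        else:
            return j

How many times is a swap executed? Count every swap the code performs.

3

pivot = A[0] = 5; i = -1, j = 11
j→8 (A[8]=5≤5), i→0 (A[0]=5≥5); i<j, swap → [5,6,7,5,8,6,5,7,5,6,8]
j→6 (A[6]=5≤5), i→1 (A[1]=6≥5); i<j, swap → [5,5,7,5,8,6,6,7,5,6,8]
j→3 (A[3]=5≤5), i→2 (A[2]=7≥5); i<j, swap → [5,5,5,7,8,6,6,7,5,6,8]
j→2, i→3; i≥j, return j=2. A = [5,5,5,7,8,6,6,7,5,6,8]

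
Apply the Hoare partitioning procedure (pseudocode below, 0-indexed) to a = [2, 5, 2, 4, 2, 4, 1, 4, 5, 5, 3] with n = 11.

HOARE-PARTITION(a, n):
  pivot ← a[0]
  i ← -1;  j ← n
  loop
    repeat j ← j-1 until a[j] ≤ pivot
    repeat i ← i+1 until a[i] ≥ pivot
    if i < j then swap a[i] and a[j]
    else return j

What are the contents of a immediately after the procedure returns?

pivot = a[0] = 2; i = -1, j = 11
j→6 (a[6]=1≤2), i→0 (a[0]=2≥2); i<j, swap → [1, 5, 2, 4, 2, 4, 2, 4, 5, 5, 3]
j→4 (a[4]=2≤2), i→1 (a[1]=5≥2); i<j, swap → [1, 2, 2, 4, 5, 4, 2, 4, 5, 5, 3]
j→2, i→2; i≥j, return j=2. a = [1, 2, 2, 4, 5, 4, 2, 4, 5, 5, 3]

[1, 2, 2, 4, 5, 4, 2, 4, 5, 5, 3]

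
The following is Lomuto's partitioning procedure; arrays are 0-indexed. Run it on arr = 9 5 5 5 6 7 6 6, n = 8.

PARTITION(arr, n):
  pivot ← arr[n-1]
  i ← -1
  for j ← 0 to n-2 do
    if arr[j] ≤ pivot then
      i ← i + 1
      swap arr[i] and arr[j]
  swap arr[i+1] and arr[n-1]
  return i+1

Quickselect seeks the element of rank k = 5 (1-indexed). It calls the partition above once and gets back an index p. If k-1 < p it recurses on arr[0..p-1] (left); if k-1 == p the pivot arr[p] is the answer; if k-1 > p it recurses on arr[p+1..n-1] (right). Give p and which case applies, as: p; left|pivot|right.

pivot = arr[7] = 6; i = -1
j=0: arr[0]=9 > 6 → no swap
j=1: arr[1]=5 ≤ 6 → i=0, swap arr[0],arr[1] → 5 9 5 5 6 7 6 6
j=2: arr[2]=5 ≤ 6 → i=1, swap arr[1],arr[2] → 5 5 9 5 6 7 6 6
j=3: arr[3]=5 ≤ 6 → i=2, swap arr[2],arr[3] → 5 5 5 9 6 7 6 6
j=4: arr[4]=6 ≤ 6 → i=3, swap arr[3],arr[4] → 5 5 5 6 9 7 6 6
j=5: arr[5]=7 > 6 → no swap
j=6: arr[6]=6 ≤ 6 → i=4, swap arr[4],arr[6] → 5 5 5 6 6 7 9 6
final swap arr[5],arr[7] → 5 5 5 6 6 6 9 7; return 5
p = 5; k-1 = 4 < 5 ⇒ left

5; left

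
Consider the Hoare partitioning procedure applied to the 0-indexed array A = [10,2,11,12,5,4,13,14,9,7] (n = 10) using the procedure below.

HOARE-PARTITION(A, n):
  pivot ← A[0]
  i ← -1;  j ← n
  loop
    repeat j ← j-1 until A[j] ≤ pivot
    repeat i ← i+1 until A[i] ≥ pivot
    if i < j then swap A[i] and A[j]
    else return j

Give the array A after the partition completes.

pivot = A[0] = 10; i = -1, j = 10
j→9 (A[9]=7≤10), i→0 (A[0]=10≥10); i<j, swap → [7,2,11,12,5,4,13,14,9,10]
j→8 (A[8]=9≤10), i→2 (A[2]=11≥10); i<j, swap → [7,2,9,12,5,4,13,14,11,10]
j→5 (A[5]=4≤10), i→3 (A[3]=12≥10); i<j, swap → [7,2,9,4,5,12,13,14,11,10]
j→4, i→5; i≥j, return j=4. A = [7,2,9,4,5,12,13,14,11,10]

[7,2,9,4,5,12,13,14,11,10]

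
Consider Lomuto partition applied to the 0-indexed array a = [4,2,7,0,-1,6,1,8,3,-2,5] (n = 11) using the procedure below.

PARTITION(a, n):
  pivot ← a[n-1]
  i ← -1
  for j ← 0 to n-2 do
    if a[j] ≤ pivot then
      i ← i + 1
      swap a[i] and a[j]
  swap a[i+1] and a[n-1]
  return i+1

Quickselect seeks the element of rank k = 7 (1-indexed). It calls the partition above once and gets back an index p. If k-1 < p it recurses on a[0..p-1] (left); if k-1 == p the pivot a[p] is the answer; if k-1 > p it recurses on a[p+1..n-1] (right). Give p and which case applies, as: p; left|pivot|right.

7; left

pivot=5, i=-1
j=0: 4≤5, i=0, swap(0,0) ⇒ [4,2,7,0,-1,6,1,8,3,-2,5]
j=1: 2≤5, i=1, swap(1,1) ⇒ [4,2,7,0,-1,6,1,8,3,-2,5]
j=2: 7>5, skip
j=3: 0≤5, i=2, swap(2,3) ⇒ [4,2,0,7,-1,6,1,8,3,-2,5]
j=4: -1≤5, i=3, swap(3,4) ⇒ [4,2,0,-1,7,6,1,8,3,-2,5]
j=5: 6>5, skip
j=6: 1≤5, i=4, swap(4,6) ⇒ [4,2,0,-1,1,6,7,8,3,-2,5]
j=7: 8>5, skip
j=8: 3≤5, i=5, swap(5,8) ⇒ [4,2,0,-1,1,3,7,8,6,-2,5]
j=9: -2≤5, i=6, swap(6,9) ⇒ [4,2,0,-1,1,3,-2,8,6,7,5]
swap(7,10) ⇒ [4,2,0,-1,1,3,-2,5,6,7,8]; return 7
p = 7; k-1 = 6 < 7 ⇒ left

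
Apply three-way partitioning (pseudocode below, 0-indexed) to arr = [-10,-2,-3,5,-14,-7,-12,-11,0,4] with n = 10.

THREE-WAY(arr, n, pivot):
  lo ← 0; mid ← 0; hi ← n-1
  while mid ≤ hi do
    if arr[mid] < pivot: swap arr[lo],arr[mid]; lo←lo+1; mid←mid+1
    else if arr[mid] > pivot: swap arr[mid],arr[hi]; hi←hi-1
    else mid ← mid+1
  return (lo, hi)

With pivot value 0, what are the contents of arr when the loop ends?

lo=0 mid=0 hi=9
-10<0: swap(0,0), lo=1 mid=1 ⇒ [-10,-2,-3,5,-14,-7,-12,-11,0,4]
-2<0: swap(1,1), lo=2 mid=2 ⇒ [-10,-2,-3,5,-14,-7,-12,-11,0,4]
-3<0: swap(2,2), lo=3 mid=3 ⇒ [-10,-2,-3,5,-14,-7,-12,-11,0,4]
5>0: swap(3,9), hi=8 ⇒ [-10,-2,-3,4,-14,-7,-12,-11,0,5]
4>0: swap(3,8), hi=7 ⇒ [-10,-2,-3,0,-14,-7,-12,-11,4,5]
0=0: mid=4
-14<0: swap(3,4), lo=4 mid=5 ⇒ [-10,-2,-3,-14,0,-7,-12,-11,4,5]
-7<0: swap(4,5), lo=5 mid=6 ⇒ [-10,-2,-3,-14,-7,0,-12,-11,4,5]
-12<0: swap(5,6), lo=6 mid=7 ⇒ [-10,-2,-3,-14,-7,-12,0,-11,4,5]
-11<0: swap(6,7), lo=7 mid=8 ⇒ [-10,-2,-3,-14,-7,-12,-11,0,4,5]
done. lo=7 hi=7; arr=[-10,-2,-3,-14,-7,-12,-11,0,4,5]

[-10,-2,-3,-14,-7,-12,-11,0,4,5]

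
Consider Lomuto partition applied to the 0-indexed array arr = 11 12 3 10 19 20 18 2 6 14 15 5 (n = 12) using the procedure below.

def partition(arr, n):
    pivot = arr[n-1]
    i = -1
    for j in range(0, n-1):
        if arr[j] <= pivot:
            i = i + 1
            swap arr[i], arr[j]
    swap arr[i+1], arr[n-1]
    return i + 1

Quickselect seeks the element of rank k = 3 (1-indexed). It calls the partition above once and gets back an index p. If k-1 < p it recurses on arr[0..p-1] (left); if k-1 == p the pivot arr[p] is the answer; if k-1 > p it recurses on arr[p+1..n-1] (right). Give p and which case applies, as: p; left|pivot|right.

2; pivot

pivot=5, i=-1
j=0: 11>5, skip
j=1: 12>5, skip
j=2: 3≤5, i=0, swap(0,2) ⇒ 3 12 11 10 19 20 18 2 6 14 15 5
j=3: 10>5, skip
j=4: 19>5, skip
j=5: 20>5, skip
j=6: 18>5, skip
j=7: 2≤5, i=1, swap(1,7) ⇒ 3 2 11 10 19 20 18 12 6 14 15 5
j=8: 6>5, skip
j=9: 14>5, skip
j=10: 15>5, skip
swap(2,11) ⇒ 3 2 5 10 19 20 18 12 6 14 15 11; return 2
p = 2; k-1 = 2 == 2 ⇒ pivot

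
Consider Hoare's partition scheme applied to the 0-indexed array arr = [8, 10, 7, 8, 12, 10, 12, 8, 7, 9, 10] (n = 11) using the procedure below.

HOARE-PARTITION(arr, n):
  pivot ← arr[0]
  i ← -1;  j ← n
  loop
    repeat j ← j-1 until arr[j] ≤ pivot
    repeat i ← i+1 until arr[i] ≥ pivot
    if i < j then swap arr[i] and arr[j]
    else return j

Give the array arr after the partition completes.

[7, 8, 7, 8, 12, 10, 12, 10, 8, 9, 10]

pivot = arr[0] = 8; i = -1, j = 11
j→8 (arr[8]=7≤8), i→0 (arr[0]=8≥8); i<j, swap → [7, 10, 7, 8, 12, 10, 12, 8, 8, 9, 10]
j→7 (arr[7]=8≤8), i→1 (arr[1]=10≥8); i<j, swap → [7, 8, 7, 8, 12, 10, 12, 10, 8, 9, 10]
j→3, i→3; i≥j, return j=3. arr = [7, 8, 7, 8, 12, 10, 12, 10, 8, 9, 10]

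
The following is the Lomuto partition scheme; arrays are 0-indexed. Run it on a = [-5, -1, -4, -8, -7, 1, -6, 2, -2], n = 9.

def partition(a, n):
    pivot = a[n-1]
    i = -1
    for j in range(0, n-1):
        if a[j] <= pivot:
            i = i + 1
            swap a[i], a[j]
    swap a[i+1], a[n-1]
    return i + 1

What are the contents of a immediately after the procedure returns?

[-5, -4, -8, -7, -6, -2, -1, 2, 1]

pivot = a[8] = -2; i = -1
j=0: a[0]=-5 ≤ -2 → i=0, swap a[0],a[0] (no change) → [-5, -1, -4, -8, -7, 1, -6, 2, -2]
j=1: a[1]=-1 > -2 → no swap
j=2: a[2]=-4 ≤ -2 → i=1, swap a[1],a[2] → [-5, -4, -1, -8, -7, 1, -6, 2, -2]
j=3: a[3]=-8 ≤ -2 → i=2, swap a[2],a[3] → [-5, -4, -8, -1, -7, 1, -6, 2, -2]
j=4: a[4]=-7 ≤ -2 → i=3, swap a[3],a[4] → [-5, -4, -8, -7, -1, 1, -6, 2, -2]
j=5: a[5]=1 > -2 → no swap
j=6: a[6]=-6 ≤ -2 → i=4, swap a[4],a[6] → [-5, -4, -8, -7, -6, 1, -1, 2, -2]
j=7: a[7]=2 > -2 → no swap
final swap a[5],a[8] → [-5, -4, -8, -7, -6, -2, -1, 2, 1]; return 5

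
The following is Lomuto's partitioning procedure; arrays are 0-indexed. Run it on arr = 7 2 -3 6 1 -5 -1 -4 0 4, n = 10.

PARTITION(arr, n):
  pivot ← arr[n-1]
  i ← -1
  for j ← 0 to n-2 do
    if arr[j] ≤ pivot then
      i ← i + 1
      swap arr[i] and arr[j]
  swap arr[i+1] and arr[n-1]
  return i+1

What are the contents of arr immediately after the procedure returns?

pivot = arr[9] = 4; i = -1
j=0: arr[0]=7 > 4 → no swap
j=1: arr[1]=2 ≤ 4 → i=0, swap arr[0],arr[1] → 2 7 -3 6 1 -5 -1 -4 0 4
j=2: arr[2]=-3 ≤ 4 → i=1, swap arr[1],arr[2] → 2 -3 7 6 1 -5 -1 -4 0 4
j=3: arr[3]=6 > 4 → no swap
j=4: arr[4]=1 ≤ 4 → i=2, swap arr[2],arr[4] → 2 -3 1 6 7 -5 -1 -4 0 4
j=5: arr[5]=-5 ≤ 4 → i=3, swap arr[3],arr[5] → 2 -3 1 -5 7 6 -1 -4 0 4
j=6: arr[6]=-1 ≤ 4 → i=4, swap arr[4],arr[6] → 2 -3 1 -5 -1 6 7 -4 0 4
j=7: arr[7]=-4 ≤ 4 → i=5, swap arr[5],arr[7] → 2 -3 1 -5 -1 -4 7 6 0 4
j=8: arr[8]=0 ≤ 4 → i=6, swap arr[6],arr[8] → 2 -3 1 -5 -1 -4 0 6 7 4
final swap arr[7],arr[9] → 2 -3 1 -5 -1 -4 0 4 7 6; return 7

2 -3 1 -5 -1 -4 0 4 7 6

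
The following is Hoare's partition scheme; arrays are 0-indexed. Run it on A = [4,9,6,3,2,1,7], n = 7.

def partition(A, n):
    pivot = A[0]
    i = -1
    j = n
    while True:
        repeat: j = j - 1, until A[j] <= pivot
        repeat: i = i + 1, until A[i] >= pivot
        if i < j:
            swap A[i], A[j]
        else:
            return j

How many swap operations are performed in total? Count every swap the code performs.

pivot=4
j stops at 5 (1), i stops at 0 (4); swap ⇒ [1,9,6,3,2,4,7]
j stops at 4 (2), i stops at 1 (9); swap ⇒ [1,2,6,3,9,4,7]
j stops at 3 (3), i stops at 2 (6); swap ⇒ [1,2,3,6,9,4,7]
j stops at 2, i stops at 3; i≥j ⇒ return 2. A=[1,2,3,6,9,4,7]

3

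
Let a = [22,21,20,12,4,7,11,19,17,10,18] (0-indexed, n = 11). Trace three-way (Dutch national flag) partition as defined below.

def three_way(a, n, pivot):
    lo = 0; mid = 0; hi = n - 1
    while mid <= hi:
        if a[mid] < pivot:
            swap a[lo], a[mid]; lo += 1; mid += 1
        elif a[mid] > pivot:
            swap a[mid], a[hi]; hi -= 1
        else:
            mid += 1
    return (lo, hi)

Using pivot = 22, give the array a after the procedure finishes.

[21,20,12,4,7,11,19,17,10,18,22]

pivot = 22; lo=0, mid=0, hi=10
a[mid]=22=22: mid=1
a[mid]=21<22: swap a[0],a[1]; lo=1,mid=2 → [21,22,20,12,4,7,11,19,17,10,18]
a[mid]=20<22: swap a[1],a[2]; lo=2,mid=3 → [21,20,22,12,4,7,11,19,17,10,18]
a[mid]=12<22: swap a[2],a[3]; lo=3,mid=4 → [21,20,12,22,4,7,11,19,17,10,18]
a[mid]=4<22: swap a[3],a[4]; lo=4,mid=5 → [21,20,12,4,22,7,11,19,17,10,18]
a[mid]=7<22: swap a[4],a[5]; lo=5,mid=6 → [21,20,12,4,7,22,11,19,17,10,18]
a[mid]=11<22: swap a[5],a[6]; lo=6,mid=7 → [21,20,12,4,7,11,22,19,17,10,18]
a[mid]=19<22: swap a[6],a[7]; lo=7,mid=8 → [21,20,12,4,7,11,19,22,17,10,18]
a[mid]=17<22: swap a[7],a[8]; lo=8,mid=9 → [21,20,12,4,7,11,19,17,22,10,18]
a[mid]=10<22: swap a[8],a[9]; lo=9,mid=10 → [21,20,12,4,7,11,19,17,10,22,18]
a[mid]=18<22: swap a[9],a[10]; lo=10,mid=11 → [21,20,12,4,7,11,19,17,10,18,22]
end: lo=10, hi=10; a = [21,20,12,4,7,11,19,17,10,18,22]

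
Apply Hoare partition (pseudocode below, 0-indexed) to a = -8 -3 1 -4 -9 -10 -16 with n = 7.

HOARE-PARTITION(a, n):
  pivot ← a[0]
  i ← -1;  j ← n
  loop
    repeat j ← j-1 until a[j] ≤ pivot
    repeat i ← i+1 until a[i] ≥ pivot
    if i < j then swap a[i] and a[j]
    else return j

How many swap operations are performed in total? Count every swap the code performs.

3

pivot=-8
j stops at 6 (-16), i stops at 0 (-8); swap ⇒ -16 -3 1 -4 -9 -10 -8
j stops at 5 (-10), i stops at 1 (-3); swap ⇒ -16 -10 1 -4 -9 -3 -8
j stops at 4 (-9), i stops at 2 (1); swap ⇒ -16 -10 -9 -4 1 -3 -8
j stops at 2, i stops at 3; i≥j ⇒ return 2. a=-16 -10 -9 -4 1 -3 -8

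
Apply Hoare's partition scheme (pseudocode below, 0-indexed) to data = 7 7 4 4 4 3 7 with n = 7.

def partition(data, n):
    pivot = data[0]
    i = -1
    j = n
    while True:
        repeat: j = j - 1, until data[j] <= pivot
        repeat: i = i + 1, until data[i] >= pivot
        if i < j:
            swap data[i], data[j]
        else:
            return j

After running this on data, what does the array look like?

pivot = data[0] = 7; i = -1, j = 7
j→6 (data[6]=7≤7), i→0 (data[0]=7≥7); i<j, swap → 7 7 4 4 4 3 7
j→5 (data[5]=3≤7), i→1 (data[1]=7≥7); i<j, swap → 7 3 4 4 4 7 7
j→4, i→5; i≥j, return j=4. data = 7 3 4 4 4 7 7

7 3 4 4 4 7 7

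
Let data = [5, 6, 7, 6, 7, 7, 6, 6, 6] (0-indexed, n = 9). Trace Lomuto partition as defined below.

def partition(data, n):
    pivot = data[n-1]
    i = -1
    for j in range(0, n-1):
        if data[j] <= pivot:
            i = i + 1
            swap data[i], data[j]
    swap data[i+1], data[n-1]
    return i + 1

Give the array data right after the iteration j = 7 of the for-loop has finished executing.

pivot = data[8] = 6; i = -1
j=0: data[0]=5 ≤ 6 → i=0, swap data[0],data[0] (no change) → [5, 6, 7, 6, 7, 7, 6, 6, 6]
j=1: data[1]=6 ≤ 6 → i=1, swap data[1],data[1] (no change) → [5, 6, 7, 6, 7, 7, 6, 6, 6]
j=2: data[2]=7 > 6 → no swap
j=3: data[3]=6 ≤ 6 → i=2, swap data[2],data[3] → [5, 6, 6, 7, 7, 7, 6, 6, 6]
j=4: data[4]=7 > 6 → no swap
j=5: data[5]=7 > 6 → no swap
j=6: data[6]=6 ≤ 6 → i=3, swap data[3],data[6] → [5, 6, 6, 6, 7, 7, 7, 6, 6]
j=7: data[7]=6 ≤ 6 → i=4, swap data[4],data[7] → [5, 6, 6, 6, 6, 7, 7, 7, 6]
(after j=7) data = [5, 6, 6, 6, 6, 7, 7, 7, 6]

[5, 6, 6, 6, 6, 7, 7, 7, 6]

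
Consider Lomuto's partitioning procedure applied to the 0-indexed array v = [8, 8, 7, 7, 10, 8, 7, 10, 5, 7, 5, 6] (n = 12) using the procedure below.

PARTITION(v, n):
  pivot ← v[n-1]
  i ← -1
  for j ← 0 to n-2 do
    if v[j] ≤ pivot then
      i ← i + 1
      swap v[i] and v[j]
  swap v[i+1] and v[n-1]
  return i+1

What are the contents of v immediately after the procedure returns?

pivot = v[11] = 6; i = -1
j=0: v[0]=8 > 6 → no swap
j=1: v[1]=8 > 6 → no swap
j=2: v[2]=7 > 6 → no swap
j=3: v[3]=7 > 6 → no swap
j=4: v[4]=10 > 6 → no swap
j=5: v[5]=8 > 6 → no swap
j=6: v[6]=7 > 6 → no swap
j=7: v[7]=10 > 6 → no swap
j=8: v[8]=5 ≤ 6 → i=0, swap v[0],v[8] → [5, 8, 7, 7, 10, 8, 7, 10, 8, 7, 5, 6]
j=9: v[9]=7 > 6 → no swap
j=10: v[10]=5 ≤ 6 → i=1, swap v[1],v[10] → [5, 5, 7, 7, 10, 8, 7, 10, 8, 7, 8, 6]
final swap v[2],v[11] → [5, 5, 6, 7, 10, 8, 7, 10, 8, 7, 8, 7]; return 2

[5, 5, 6, 7, 10, 8, 7, 10, 8, 7, 8, 7]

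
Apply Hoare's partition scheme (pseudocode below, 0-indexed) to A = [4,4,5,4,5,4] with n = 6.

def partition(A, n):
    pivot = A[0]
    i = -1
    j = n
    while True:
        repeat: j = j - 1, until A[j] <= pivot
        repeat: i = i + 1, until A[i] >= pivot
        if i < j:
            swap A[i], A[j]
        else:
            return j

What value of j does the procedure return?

1

pivot = A[0] = 4; i = -1, j = 6
j→5 (A[5]=4≤4), i→0 (A[0]=4≥4); i<j, swap → [4,4,5,4,5,4]
j→3 (A[3]=4≤4), i→1 (A[1]=4≥4); i<j, swap → [4,4,5,4,5,4]
j→1, i→2; i≥j, return j=1. A = [4,4,5,4,5,4]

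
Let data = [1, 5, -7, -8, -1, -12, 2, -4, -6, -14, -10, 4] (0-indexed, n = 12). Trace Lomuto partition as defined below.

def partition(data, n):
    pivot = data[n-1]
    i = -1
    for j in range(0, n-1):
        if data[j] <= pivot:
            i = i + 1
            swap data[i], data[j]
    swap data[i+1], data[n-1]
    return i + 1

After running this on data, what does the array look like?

[1, -7, -8, -1, -12, 2, -4, -6, -14, -10, 4, 5]

pivot = data[11] = 4; i = -1
j=0: data[0]=1 ≤ 4 → i=0, swap data[0],data[0] (no change) → [1, 5, -7, -8, -1, -12, 2, -4, -6, -14, -10, 4]
j=1: data[1]=5 > 4 → no swap
j=2: data[2]=-7 ≤ 4 → i=1, swap data[1],data[2] → [1, -7, 5, -8, -1, -12, 2, -4, -6, -14, -10, 4]
j=3: data[3]=-8 ≤ 4 → i=2, swap data[2],data[3] → [1, -7, -8, 5, -1, -12, 2, -4, -6, -14, -10, 4]
j=4: data[4]=-1 ≤ 4 → i=3, swap data[3],data[4] → [1, -7, -8, -1, 5, -12, 2, -4, -6, -14, -10, 4]
j=5: data[5]=-12 ≤ 4 → i=4, swap data[4],data[5] → [1, -7, -8, -1, -12, 5, 2, -4, -6, -14, -10, 4]
j=6: data[6]=2 ≤ 4 → i=5, swap data[5],data[6] → [1, -7, -8, -1, -12, 2, 5, -4, -6, -14, -10, 4]
j=7: data[7]=-4 ≤ 4 → i=6, swap data[6],data[7] → [1, -7, -8, -1, -12, 2, -4, 5, -6, -14, -10, 4]
j=8: data[8]=-6 ≤ 4 → i=7, swap data[7],data[8] → [1, -7, -8, -1, -12, 2, -4, -6, 5, -14, -10, 4]
j=9: data[9]=-14 ≤ 4 → i=8, swap data[8],data[9] → [1, -7, -8, -1, -12, 2, -4, -6, -14, 5, -10, 4]
j=10: data[10]=-10 ≤ 4 → i=9, swap data[9],data[10] → [1, -7, -8, -1, -12, 2, -4, -6, -14, -10, 5, 4]
final swap data[10],data[11] → [1, -7, -8, -1, -12, 2, -4, -6, -14, -10, 4, 5]; return 10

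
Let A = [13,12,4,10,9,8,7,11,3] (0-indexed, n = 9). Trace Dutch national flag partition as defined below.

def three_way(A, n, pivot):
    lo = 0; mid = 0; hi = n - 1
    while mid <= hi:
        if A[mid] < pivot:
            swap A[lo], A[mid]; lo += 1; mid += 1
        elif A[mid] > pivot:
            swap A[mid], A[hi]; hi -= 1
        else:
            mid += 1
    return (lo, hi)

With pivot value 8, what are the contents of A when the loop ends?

pivot = 8; lo=0, mid=0, hi=8
A[mid]=13>8: swap A[0],A[8]; hi=7 → [3,12,4,10,9,8,7,11,13]
A[mid]=3<8: swap A[0],A[0]; lo=1,mid=1 → [3,12,4,10,9,8,7,11,13]
A[mid]=12>8: swap A[1],A[7]; hi=6 → [3,11,4,10,9,8,7,12,13]
A[mid]=11>8: swap A[1],A[6]; hi=5 → [3,7,4,10,9,8,11,12,13]
A[mid]=7<8: swap A[1],A[1]; lo=2,mid=2 → [3,7,4,10,9,8,11,12,13]
A[mid]=4<8: swap A[2],A[2]; lo=3,mid=3 → [3,7,4,10,9,8,11,12,13]
A[mid]=10>8: swap A[3],A[5]; hi=4 → [3,7,4,8,9,10,11,12,13]
A[mid]=8=8: mid=4
A[mid]=9>8: swap A[4],A[4]; hi=3 → [3,7,4,8,9,10,11,12,13]
end: lo=3, hi=3; A = [3,7,4,8,9,10,11,12,13]

[3,7,4,8,9,10,11,12,13]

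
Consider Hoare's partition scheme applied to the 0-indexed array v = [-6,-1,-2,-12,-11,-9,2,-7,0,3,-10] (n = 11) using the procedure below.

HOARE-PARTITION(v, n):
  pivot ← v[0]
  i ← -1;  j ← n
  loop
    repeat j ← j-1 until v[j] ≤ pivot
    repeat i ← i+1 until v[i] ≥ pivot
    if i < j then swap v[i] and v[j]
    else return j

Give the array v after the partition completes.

pivot=-6
j stops at 10 (-10), i stops at 0 (-6); swap ⇒ [-10,-1,-2,-12,-11,-9,2,-7,0,3,-6]
j stops at 7 (-7), i stops at 1 (-1); swap ⇒ [-10,-7,-2,-12,-11,-9,2,-1,0,3,-6]
j stops at 5 (-9), i stops at 2 (-2); swap ⇒ [-10,-7,-9,-12,-11,-2,2,-1,0,3,-6]
j stops at 4, i stops at 5; i≥j ⇒ return 4. v=[-10,-7,-9,-12,-11,-2,2,-1,0,3,-6]

[-10,-7,-9,-12,-11,-2,2,-1,0,3,-6]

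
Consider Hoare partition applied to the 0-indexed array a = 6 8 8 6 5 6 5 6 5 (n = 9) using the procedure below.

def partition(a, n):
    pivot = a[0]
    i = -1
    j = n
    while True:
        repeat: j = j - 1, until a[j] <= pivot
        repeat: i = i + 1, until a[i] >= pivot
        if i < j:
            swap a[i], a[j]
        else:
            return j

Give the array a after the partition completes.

5 6 5 6 5 6 8 8 6

pivot=6
j stops at 8 (5), i stops at 0 (6); swap ⇒ 5 8 8 6 5 6 5 6 6
j stops at 7 (6), i stops at 1 (8); swap ⇒ 5 6 8 6 5 6 5 8 6
j stops at 6 (5), i stops at 2 (8); swap ⇒ 5 6 5 6 5 6 8 8 6
j stops at 5 (6), i stops at 3 (6); swap ⇒ 5 6 5 6 5 6 8 8 6
j stops at 4, i stops at 5; i≥j ⇒ return 4. a=5 6 5 6 5 6 8 8 6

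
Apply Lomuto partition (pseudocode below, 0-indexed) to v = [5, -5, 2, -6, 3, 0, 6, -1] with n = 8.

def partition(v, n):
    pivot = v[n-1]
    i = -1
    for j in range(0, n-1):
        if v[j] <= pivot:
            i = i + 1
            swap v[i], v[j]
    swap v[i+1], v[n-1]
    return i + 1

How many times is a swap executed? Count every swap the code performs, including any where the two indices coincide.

pivot=-1, i=-1
j=0: 5>-1, skip
j=1: -5≤-1, i=0, swap(0,1) ⇒ [-5, 5, 2, -6, 3, 0, 6, -1]
j=2: 2>-1, skip
j=3: -6≤-1, i=1, swap(1,3) ⇒ [-5, -6, 2, 5, 3, 0, 6, -1]
j=4: 3>-1, skip
j=5: 0>-1, skip
j=6: 6>-1, skip
swap(2,7) ⇒ [-5, -6, -1, 5, 3, 0, 6, 2]; return 2

3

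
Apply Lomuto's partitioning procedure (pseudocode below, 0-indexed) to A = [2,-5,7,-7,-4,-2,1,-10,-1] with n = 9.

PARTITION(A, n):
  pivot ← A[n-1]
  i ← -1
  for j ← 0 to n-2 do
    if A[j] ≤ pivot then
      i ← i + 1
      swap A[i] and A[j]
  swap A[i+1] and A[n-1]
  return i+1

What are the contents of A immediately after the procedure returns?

pivot = A[8] = -1; i = -1
j=0: A[0]=2 > -1 → no swap
j=1: A[1]=-5 ≤ -1 → i=0, swap A[0],A[1] → [-5,2,7,-7,-4,-2,1,-10,-1]
j=2: A[2]=7 > -1 → no swap
j=3: A[3]=-7 ≤ -1 → i=1, swap A[1],A[3] → [-5,-7,7,2,-4,-2,1,-10,-1]
j=4: A[4]=-4 ≤ -1 → i=2, swap A[2],A[4] → [-5,-7,-4,2,7,-2,1,-10,-1]
j=5: A[5]=-2 ≤ -1 → i=3, swap A[3],A[5] → [-5,-7,-4,-2,7,2,1,-10,-1]
j=6: A[6]=1 > -1 → no swap
j=7: A[7]=-10 ≤ -1 → i=4, swap A[4],A[7] → [-5,-7,-4,-2,-10,2,1,7,-1]
final swap A[5],A[8] → [-5,-7,-4,-2,-10,-1,1,7,2]; return 5

[-5,-7,-4,-2,-10,-1,1,7,2]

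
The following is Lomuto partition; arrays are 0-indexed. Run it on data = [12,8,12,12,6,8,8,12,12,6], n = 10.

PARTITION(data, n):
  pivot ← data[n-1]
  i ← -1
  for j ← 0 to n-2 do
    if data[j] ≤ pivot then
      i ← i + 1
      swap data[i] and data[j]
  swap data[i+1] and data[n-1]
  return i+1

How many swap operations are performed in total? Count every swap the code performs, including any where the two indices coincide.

pivot = data[9] = 6; i = -1
j=0: data[0]=12 > 6 → no swap
j=1: data[1]=8 > 6 → no swap
j=2: data[2]=12 > 6 → no swap
j=3: data[3]=12 > 6 → no swap
j=4: data[4]=6 ≤ 6 → i=0, swap data[0],data[4] → [6,8,12,12,12,8,8,12,12,6]
j=5: data[5]=8 > 6 → no swap
j=6: data[6]=8 > 6 → no swap
j=7: data[7]=12 > 6 → no swap
j=8: data[8]=12 > 6 → no swap
final swap data[1],data[9] → [6,6,12,12,12,8,8,12,12,8]; return 1

2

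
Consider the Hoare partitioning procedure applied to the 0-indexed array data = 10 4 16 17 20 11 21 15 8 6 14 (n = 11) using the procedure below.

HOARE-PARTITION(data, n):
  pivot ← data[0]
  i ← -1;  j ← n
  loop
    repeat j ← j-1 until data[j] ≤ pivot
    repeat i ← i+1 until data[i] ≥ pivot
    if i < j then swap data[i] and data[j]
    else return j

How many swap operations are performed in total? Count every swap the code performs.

2

pivot = data[0] = 10; i = -1, j = 11
j→9 (data[9]=6≤10), i→0 (data[0]=10≥10); i<j, swap → 6 4 16 17 20 11 21 15 8 10 14
j→8 (data[8]=8≤10), i→2 (data[2]=16≥10); i<j, swap → 6 4 8 17 20 11 21 15 16 10 14
j→2, i→3; i≥j, return j=2. data = 6 4 8 17 20 11 21 15 16 10 14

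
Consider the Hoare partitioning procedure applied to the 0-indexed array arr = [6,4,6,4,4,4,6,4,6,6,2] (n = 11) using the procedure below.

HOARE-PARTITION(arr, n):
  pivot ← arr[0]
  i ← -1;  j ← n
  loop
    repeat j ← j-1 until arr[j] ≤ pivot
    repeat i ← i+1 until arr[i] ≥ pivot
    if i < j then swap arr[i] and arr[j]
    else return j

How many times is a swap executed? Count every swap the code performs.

3

pivot=6
j stops at 10 (2), i stops at 0 (6); swap ⇒ [2,4,6,4,4,4,6,4,6,6,6]
j stops at 9 (6), i stops at 2 (6); swap ⇒ [2,4,6,4,4,4,6,4,6,6,6]
j stops at 8 (6), i stops at 6 (6); swap ⇒ [2,4,6,4,4,4,6,4,6,6,6]
j stops at 7, i stops at 8; i≥j ⇒ return 7. arr=[2,4,6,4,4,4,6,4,6,6,6]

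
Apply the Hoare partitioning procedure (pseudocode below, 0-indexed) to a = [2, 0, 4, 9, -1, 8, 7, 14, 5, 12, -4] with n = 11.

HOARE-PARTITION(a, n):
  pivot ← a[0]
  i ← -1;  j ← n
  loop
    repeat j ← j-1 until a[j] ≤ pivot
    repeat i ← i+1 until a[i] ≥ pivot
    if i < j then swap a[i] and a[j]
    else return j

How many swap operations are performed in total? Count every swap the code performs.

pivot=2
j stops at 10 (-4), i stops at 0 (2); swap ⇒ [-4, 0, 4, 9, -1, 8, 7, 14, 5, 12, 2]
j stops at 4 (-1), i stops at 2 (4); swap ⇒ [-4, 0, -1, 9, 4, 8, 7, 14, 5, 12, 2]
j stops at 2, i stops at 3; i≥j ⇒ return 2. a=[-4, 0, -1, 9, 4, 8, 7, 14, 5, 12, 2]

2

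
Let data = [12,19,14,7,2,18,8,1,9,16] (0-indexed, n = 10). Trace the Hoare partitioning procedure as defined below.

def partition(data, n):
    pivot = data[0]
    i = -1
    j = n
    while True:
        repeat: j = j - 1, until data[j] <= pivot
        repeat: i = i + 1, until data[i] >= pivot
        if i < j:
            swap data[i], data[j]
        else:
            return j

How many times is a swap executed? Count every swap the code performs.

3

pivot = data[0] = 12; i = -1, j = 10
j→8 (data[8]=9≤12), i→0 (data[0]=12≥12); i<j, swap → [9,19,14,7,2,18,8,1,12,16]
j→7 (data[7]=1≤12), i→1 (data[1]=19≥12); i<j, swap → [9,1,14,7,2,18,8,19,12,16]
j→6 (data[6]=8≤12), i→2 (data[2]=14≥12); i<j, swap → [9,1,8,7,2,18,14,19,12,16]
j→4, i→5; i≥j, return j=4. data = [9,1,8,7,2,18,14,19,12,16]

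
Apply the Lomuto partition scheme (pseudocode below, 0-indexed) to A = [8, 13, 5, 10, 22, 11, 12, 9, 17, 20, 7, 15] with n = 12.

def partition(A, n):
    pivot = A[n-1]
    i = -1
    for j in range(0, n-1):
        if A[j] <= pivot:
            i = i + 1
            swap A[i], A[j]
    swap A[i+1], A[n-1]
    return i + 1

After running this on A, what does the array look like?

[8, 13, 5, 10, 11, 12, 9, 7, 15, 20, 22, 17]

pivot = A[11] = 15; i = -1
j=0: A[0]=8 ≤ 15 → i=0, swap A[0],A[0] (no change) → [8, 13, 5, 10, 22, 11, 12, 9, 17, 20, 7, 15]
j=1: A[1]=13 ≤ 15 → i=1, swap A[1],A[1] (no change) → [8, 13, 5, 10, 22, 11, 12, 9, 17, 20, 7, 15]
j=2: A[2]=5 ≤ 15 → i=2, swap A[2],A[2] (no change) → [8, 13, 5, 10, 22, 11, 12, 9, 17, 20, 7, 15]
j=3: A[3]=10 ≤ 15 → i=3, swap A[3],A[3] (no change) → [8, 13, 5, 10, 22, 11, 12, 9, 17, 20, 7, 15]
j=4: A[4]=22 > 15 → no swap
j=5: A[5]=11 ≤ 15 → i=4, swap A[4],A[5] → [8, 13, 5, 10, 11, 22, 12, 9, 17, 20, 7, 15]
j=6: A[6]=12 ≤ 15 → i=5, swap A[5],A[6] → [8, 13, 5, 10, 11, 12, 22, 9, 17, 20, 7, 15]
j=7: A[7]=9 ≤ 15 → i=6, swap A[6],A[7] → [8, 13, 5, 10, 11, 12, 9, 22, 17, 20, 7, 15]
j=8: A[8]=17 > 15 → no swap
j=9: A[9]=20 > 15 → no swap
j=10: A[10]=7 ≤ 15 → i=7, swap A[7],A[10] → [8, 13, 5, 10, 11, 12, 9, 7, 17, 20, 22, 15]
final swap A[8],A[11] → [8, 13, 5, 10, 11, 12, 9, 7, 15, 20, 22, 17]; return 8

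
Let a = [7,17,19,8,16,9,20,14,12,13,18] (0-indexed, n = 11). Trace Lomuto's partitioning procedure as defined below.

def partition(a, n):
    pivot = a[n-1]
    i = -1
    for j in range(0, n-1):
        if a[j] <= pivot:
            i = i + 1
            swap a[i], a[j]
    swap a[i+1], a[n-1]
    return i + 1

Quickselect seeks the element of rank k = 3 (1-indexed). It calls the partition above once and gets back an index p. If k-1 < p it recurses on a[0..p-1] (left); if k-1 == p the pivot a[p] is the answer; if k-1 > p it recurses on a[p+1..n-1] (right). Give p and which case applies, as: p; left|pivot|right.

pivot = a[10] = 18; i = -1
j=0: a[0]=7 ≤ 18 → i=0, swap a[0],a[0] (no change) → [7,17,19,8,16,9,20,14,12,13,18]
j=1: a[1]=17 ≤ 18 → i=1, swap a[1],a[1] (no change) → [7,17,19,8,16,9,20,14,12,13,18]
j=2: a[2]=19 > 18 → no swap
j=3: a[3]=8 ≤ 18 → i=2, swap a[2],a[3] → [7,17,8,19,16,9,20,14,12,13,18]
j=4: a[4]=16 ≤ 18 → i=3, swap a[3],a[4] → [7,17,8,16,19,9,20,14,12,13,18]
j=5: a[5]=9 ≤ 18 → i=4, swap a[4],a[5] → [7,17,8,16,9,19,20,14,12,13,18]
j=6: a[6]=20 > 18 → no swap
j=7: a[7]=14 ≤ 18 → i=5, swap a[5],a[7] → [7,17,8,16,9,14,20,19,12,13,18]
j=8: a[8]=12 ≤ 18 → i=6, swap a[6],a[8] → [7,17,8,16,9,14,12,19,20,13,18]
j=9: a[9]=13 ≤ 18 → i=7, swap a[7],a[9] → [7,17,8,16,9,14,12,13,20,19,18]
final swap a[8],a[10] → [7,17,8,16,9,14,12,13,18,19,20]; return 8
p = 8; k-1 = 2 < 8 ⇒ left

8; left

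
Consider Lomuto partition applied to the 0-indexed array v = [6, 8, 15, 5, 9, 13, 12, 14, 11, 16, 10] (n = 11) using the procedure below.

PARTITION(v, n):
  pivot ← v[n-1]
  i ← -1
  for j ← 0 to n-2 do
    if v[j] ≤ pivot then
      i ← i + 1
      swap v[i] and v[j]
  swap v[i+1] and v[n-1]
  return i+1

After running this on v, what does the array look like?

[6, 8, 5, 9, 10, 13, 12, 14, 11, 16, 15]

pivot = v[10] = 10; i = -1
j=0: v[0]=6 ≤ 10 → i=0, swap v[0],v[0] (no change) → [6, 8, 15, 5, 9, 13, 12, 14, 11, 16, 10]
j=1: v[1]=8 ≤ 10 → i=1, swap v[1],v[1] (no change) → [6, 8, 15, 5, 9, 13, 12, 14, 11, 16, 10]
j=2: v[2]=15 > 10 → no swap
j=3: v[3]=5 ≤ 10 → i=2, swap v[2],v[3] → [6, 8, 5, 15, 9, 13, 12, 14, 11, 16, 10]
j=4: v[4]=9 ≤ 10 → i=3, swap v[3],v[4] → [6, 8, 5, 9, 15, 13, 12, 14, 11, 16, 10]
j=5: v[5]=13 > 10 → no swap
j=6: v[6]=12 > 10 → no swap
j=7: v[7]=14 > 10 → no swap
j=8: v[8]=11 > 10 → no swap
j=9: v[9]=16 > 10 → no swap
final swap v[4],v[10] → [6, 8, 5, 9, 10, 13, 12, 14, 11, 16, 15]; return 4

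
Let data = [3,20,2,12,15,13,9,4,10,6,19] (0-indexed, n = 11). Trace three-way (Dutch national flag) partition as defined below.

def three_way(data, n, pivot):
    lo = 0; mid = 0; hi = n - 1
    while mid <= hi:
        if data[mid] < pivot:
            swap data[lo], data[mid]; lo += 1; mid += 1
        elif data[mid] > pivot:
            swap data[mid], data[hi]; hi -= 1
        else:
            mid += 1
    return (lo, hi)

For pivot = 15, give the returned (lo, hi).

lo=0 mid=0 hi=10
3<15: swap(0,0), lo=1 mid=1 ⇒ [3,20,2,12,15,13,9,4,10,6,19]
20>15: swap(1,10), hi=9 ⇒ [3,19,2,12,15,13,9,4,10,6,20]
19>15: swap(1,9), hi=8 ⇒ [3,6,2,12,15,13,9,4,10,19,20]
6<15: swap(1,1), lo=2 mid=2 ⇒ [3,6,2,12,15,13,9,4,10,19,20]
2<15: swap(2,2), lo=3 mid=3 ⇒ [3,6,2,12,15,13,9,4,10,19,20]
12<15: swap(3,3), lo=4 mid=4 ⇒ [3,6,2,12,15,13,9,4,10,19,20]
15=15: mid=5
13<15: swap(4,5), lo=5 mid=6 ⇒ [3,6,2,12,13,15,9,4,10,19,20]
9<15: swap(5,6), lo=6 mid=7 ⇒ [3,6,2,12,13,9,15,4,10,19,20]
4<15: swap(6,7), lo=7 mid=8 ⇒ [3,6,2,12,13,9,4,15,10,19,20]
10<15: swap(7,8), lo=8 mid=9 ⇒ [3,6,2,12,13,9,4,10,15,19,20]
done. lo=8 hi=8; data=[3,6,2,12,13,9,4,10,15,19,20]

(8, 8)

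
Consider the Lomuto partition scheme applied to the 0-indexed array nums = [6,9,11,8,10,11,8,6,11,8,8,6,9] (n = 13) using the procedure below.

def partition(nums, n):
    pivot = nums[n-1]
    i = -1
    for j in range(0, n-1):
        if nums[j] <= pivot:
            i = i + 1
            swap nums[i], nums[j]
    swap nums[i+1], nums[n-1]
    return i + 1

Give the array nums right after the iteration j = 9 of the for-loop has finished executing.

[6,9,8,8,6,8,11,10,11,11,8,6,9]

pivot=9, i=-1
j=0: 6≤9, i=0, swap(0,0) ⇒ [6,9,11,8,10,11,8,6,11,8,8,6,9]
j=1: 9≤9, i=1, swap(1,1) ⇒ [6,9,11,8,10,11,8,6,11,8,8,6,9]
j=2: 11>9, skip
j=3: 8≤9, i=2, swap(2,3) ⇒ [6,9,8,11,10,11,8,6,11,8,8,6,9]
j=4: 10>9, skip
j=5: 11>9, skip
j=6: 8≤9, i=3, swap(3,6) ⇒ [6,9,8,8,10,11,11,6,11,8,8,6,9]
j=7: 6≤9, i=4, swap(4,7) ⇒ [6,9,8,8,6,11,11,10,11,8,8,6,9]
j=8: 11>9, skip
j=9: 8≤9, i=5, swap(5,9) ⇒ [6,9,8,8,6,8,11,10,11,11,8,6,9]
(after j=9) nums = [6,9,8,8,6,8,11,10,11,11,8,6,9]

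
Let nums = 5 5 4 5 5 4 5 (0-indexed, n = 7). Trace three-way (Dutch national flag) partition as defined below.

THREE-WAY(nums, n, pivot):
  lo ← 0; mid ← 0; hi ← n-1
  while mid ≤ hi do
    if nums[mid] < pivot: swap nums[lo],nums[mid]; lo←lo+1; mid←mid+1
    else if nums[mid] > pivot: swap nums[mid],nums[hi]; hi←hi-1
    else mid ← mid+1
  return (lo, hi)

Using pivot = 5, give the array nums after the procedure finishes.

pivot = 5; lo=0, mid=0, hi=6
nums[mid]=5=5: mid=1
nums[mid]=5=5: mid=2
nums[mid]=4<5: swap nums[0],nums[2]; lo=1,mid=3 → 4 5 5 5 5 4 5
nums[mid]=5=5: mid=4
nums[mid]=5=5: mid=5
nums[mid]=4<5: swap nums[1],nums[5]; lo=2,mid=6 → 4 4 5 5 5 5 5
nums[mid]=5=5: mid=7
end: lo=2, hi=6; nums = 4 4 5 5 5 5 5

4 4 5 5 5 5 5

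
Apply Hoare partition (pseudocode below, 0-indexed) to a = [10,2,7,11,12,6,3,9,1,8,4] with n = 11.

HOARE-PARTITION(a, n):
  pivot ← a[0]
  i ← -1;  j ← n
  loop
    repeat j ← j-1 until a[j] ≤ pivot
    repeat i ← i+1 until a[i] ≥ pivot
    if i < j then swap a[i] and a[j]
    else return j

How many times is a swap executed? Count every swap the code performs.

pivot = a[0] = 10; i = -1, j = 11
j→10 (a[10]=4≤10), i→0 (a[0]=10≥10); i<j, swap → [4,2,7,11,12,6,3,9,1,8,10]
j→9 (a[9]=8≤10), i→3 (a[3]=11≥10); i<j, swap → [4,2,7,8,12,6,3,9,1,11,10]
j→8 (a[8]=1≤10), i→4 (a[4]=12≥10); i<j, swap → [4,2,7,8,1,6,3,9,12,11,10]
j→7, i→8; i≥j, return j=7. a = [4,2,7,8,1,6,3,9,12,11,10]

3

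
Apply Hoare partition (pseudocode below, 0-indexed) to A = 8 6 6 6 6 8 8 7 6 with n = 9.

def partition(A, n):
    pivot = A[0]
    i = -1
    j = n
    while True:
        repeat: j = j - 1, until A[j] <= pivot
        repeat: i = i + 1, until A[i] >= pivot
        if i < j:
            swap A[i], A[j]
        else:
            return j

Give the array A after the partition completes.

6 6 6 6 6 7 8 8 8

pivot=8
j stops at 8 (6), i stops at 0 (8); swap ⇒ 6 6 6 6 6 8 8 7 8
j stops at 7 (7), i stops at 5 (8); swap ⇒ 6 6 6 6 6 7 8 8 8
j stops at 6, i stops at 6; i≥j ⇒ return 6. A=6 6 6 6 6 7 8 8 8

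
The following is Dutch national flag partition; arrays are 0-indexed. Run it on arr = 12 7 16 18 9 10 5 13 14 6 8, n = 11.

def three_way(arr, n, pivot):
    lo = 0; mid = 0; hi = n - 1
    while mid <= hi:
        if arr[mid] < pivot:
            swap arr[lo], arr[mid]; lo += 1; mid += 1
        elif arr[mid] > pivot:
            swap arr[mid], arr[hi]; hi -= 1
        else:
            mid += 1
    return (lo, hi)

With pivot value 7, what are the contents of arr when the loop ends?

6 5 7 9 10 18 13 14 16 8 12

lo=0 mid=0 hi=10
12>7: swap(0,10), hi=9 ⇒ 8 7 16 18 9 10 5 13 14 6 12
8>7: swap(0,9), hi=8 ⇒ 6 7 16 18 9 10 5 13 14 8 12
6<7: swap(0,0), lo=1 mid=1 ⇒ 6 7 16 18 9 10 5 13 14 8 12
7=7: mid=2
16>7: swap(2,8), hi=7 ⇒ 6 7 14 18 9 10 5 13 16 8 12
14>7: swap(2,7), hi=6 ⇒ 6 7 13 18 9 10 5 14 16 8 12
13>7: swap(2,6), hi=5 ⇒ 6 7 5 18 9 10 13 14 16 8 12
5<7: swap(1,2), lo=2 mid=3 ⇒ 6 5 7 18 9 10 13 14 16 8 12
18>7: swap(3,5), hi=4 ⇒ 6 5 7 10 9 18 13 14 16 8 12
10>7: swap(3,4), hi=3 ⇒ 6 5 7 9 10 18 13 14 16 8 12
9>7: swap(3,3), hi=2 ⇒ 6 5 7 9 10 18 13 14 16 8 12
done. lo=2 hi=2; arr=6 5 7 9 10 18 13 14 16 8 12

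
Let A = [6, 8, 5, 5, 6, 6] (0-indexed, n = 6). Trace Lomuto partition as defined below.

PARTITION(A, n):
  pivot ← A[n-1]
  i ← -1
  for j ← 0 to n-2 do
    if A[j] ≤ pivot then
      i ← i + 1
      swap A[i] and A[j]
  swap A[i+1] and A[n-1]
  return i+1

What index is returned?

4

pivot=6, i=-1
j=0: 6≤6, i=0, swap(0,0) ⇒ [6, 8, 5, 5, 6, 6]
j=1: 8>6, skip
j=2: 5≤6, i=1, swap(1,2) ⇒ [6, 5, 8, 5, 6, 6]
j=3: 5≤6, i=2, swap(2,3) ⇒ [6, 5, 5, 8, 6, 6]
j=4: 6≤6, i=3, swap(3,4) ⇒ [6, 5, 5, 6, 8, 6]
swap(4,5) ⇒ [6, 5, 5, 6, 6, 8]; return 4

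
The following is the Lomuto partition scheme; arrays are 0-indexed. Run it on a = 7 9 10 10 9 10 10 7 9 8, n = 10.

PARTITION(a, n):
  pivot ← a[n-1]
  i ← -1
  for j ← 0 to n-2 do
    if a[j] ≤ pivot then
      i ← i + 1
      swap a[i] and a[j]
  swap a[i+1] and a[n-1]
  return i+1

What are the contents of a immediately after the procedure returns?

7 7 8 10 9 10 10 9 9 10

pivot=8, i=-1
j=0: 7≤8, i=0, swap(0,0) ⇒ 7 9 10 10 9 10 10 7 9 8
j=1: 9>8, skip
j=2: 10>8, skip
j=3: 10>8, skip
j=4: 9>8, skip
j=5: 10>8, skip
j=6: 10>8, skip
j=7: 7≤8, i=1, swap(1,7) ⇒ 7 7 10 10 9 10 10 9 9 8
j=8: 9>8, skip
swap(2,9) ⇒ 7 7 8 10 9 10 10 9 9 10; return 2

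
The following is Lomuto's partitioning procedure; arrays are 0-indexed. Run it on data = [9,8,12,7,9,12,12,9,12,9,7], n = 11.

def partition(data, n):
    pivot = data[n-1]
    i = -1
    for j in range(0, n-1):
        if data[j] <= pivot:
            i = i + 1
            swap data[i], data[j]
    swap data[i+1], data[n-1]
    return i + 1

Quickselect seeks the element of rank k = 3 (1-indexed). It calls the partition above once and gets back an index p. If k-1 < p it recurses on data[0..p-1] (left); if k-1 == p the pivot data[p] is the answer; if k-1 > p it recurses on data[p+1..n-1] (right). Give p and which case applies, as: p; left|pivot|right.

1; right

pivot=7, i=-1
j=0: 9>7, skip
j=1: 8>7, skip
j=2: 12>7, skip
j=3: 7≤7, i=0, swap(0,3) ⇒ [7,8,12,9,9,12,12,9,12,9,7]
j=4: 9>7, skip
j=5: 12>7, skip
j=6: 12>7, skip
j=7: 9>7, skip
j=8: 12>7, skip
j=9: 9>7, skip
swap(1,10) ⇒ [7,7,12,9,9,12,12,9,12,9,8]; return 1
p = 1; k-1 = 2 > 1 ⇒ right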